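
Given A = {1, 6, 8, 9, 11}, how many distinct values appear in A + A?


A + A = {a + a' : a, a' ∈ A}; |A| = 5.
General bounds: 2|A| - 1 ≤ |A + A| ≤ |A|(|A|+1)/2, i.e. 9 ≤ |A + A| ≤ 15.
Lower bound 2|A|-1 is attained iff A is an arithmetic progression.
Enumerate sums a + a' for a ≤ a' (symmetric, so this suffices):
a = 1: 1+1=2, 1+6=7, 1+8=9, 1+9=10, 1+11=12
a = 6: 6+6=12, 6+8=14, 6+9=15, 6+11=17
a = 8: 8+8=16, 8+9=17, 8+11=19
a = 9: 9+9=18, 9+11=20
a = 11: 11+11=22
Distinct sums: {2, 7, 9, 10, 12, 14, 15, 16, 17, 18, 19, 20, 22}
|A + A| = 13

|A + A| = 13


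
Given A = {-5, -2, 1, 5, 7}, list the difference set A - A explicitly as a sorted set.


A - A = {a - a' : a, a' ∈ A}.
Compute a - a' for each ordered pair (a, a'):
a = -5: -5--5=0, -5--2=-3, -5-1=-6, -5-5=-10, -5-7=-12
a = -2: -2--5=3, -2--2=0, -2-1=-3, -2-5=-7, -2-7=-9
a = 1: 1--5=6, 1--2=3, 1-1=0, 1-5=-4, 1-7=-6
a = 5: 5--5=10, 5--2=7, 5-1=4, 5-5=0, 5-7=-2
a = 7: 7--5=12, 7--2=9, 7-1=6, 7-5=2, 7-7=0
Collecting distinct values (and noting 0 appears from a-a):
A - A = {-12, -10, -9, -7, -6, -4, -3, -2, 0, 2, 3, 4, 6, 7, 9, 10, 12}
|A - A| = 17

A - A = {-12, -10, -9, -7, -6, -4, -3, -2, 0, 2, 3, 4, 6, 7, 9, 10, 12}


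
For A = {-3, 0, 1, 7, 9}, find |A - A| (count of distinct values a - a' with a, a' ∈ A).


A - A = {a - a' : a, a' ∈ A}; |A| = 5.
Bounds: 2|A|-1 ≤ |A - A| ≤ |A|² - |A| + 1, i.e. 9 ≤ |A - A| ≤ 21.
Note: 0 ∈ A - A always (from a - a). The set is symmetric: if d ∈ A - A then -d ∈ A - A.
Enumerate nonzero differences d = a - a' with a > a' (then include -d):
Positive differences: {1, 2, 3, 4, 6, 7, 8, 9, 10, 12}
Full difference set: {0} ∪ (positive diffs) ∪ (negative diffs).
|A - A| = 1 + 2·10 = 21 (matches direct enumeration: 21).

|A - A| = 21


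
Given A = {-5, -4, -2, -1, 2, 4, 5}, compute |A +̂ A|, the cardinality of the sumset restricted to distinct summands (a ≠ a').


Restricted sumset: A +̂ A = {a + a' : a ∈ A, a' ∈ A, a ≠ a'}.
Equivalently, take A + A and drop any sum 2a that is achievable ONLY as a + a for a ∈ A (i.e. sums representable only with equal summands).
Enumerate pairs (a, a') with a < a' (symmetric, so each unordered pair gives one sum; this covers all a ≠ a'):
  -5 + -4 = -9
  -5 + -2 = -7
  -5 + -1 = -6
  -5 + 2 = -3
  -5 + 4 = -1
  -5 + 5 = 0
  -4 + -2 = -6
  -4 + -1 = -5
  -4 + 2 = -2
  -4 + 4 = 0
  -4 + 5 = 1
  -2 + -1 = -3
  -2 + 2 = 0
  -2 + 4 = 2
  -2 + 5 = 3
  -1 + 2 = 1
  -1 + 4 = 3
  -1 + 5 = 4
  2 + 4 = 6
  2 + 5 = 7
  4 + 5 = 9
Collected distinct sums: {-9, -7, -6, -5, -3, -2, -1, 0, 1, 2, 3, 4, 6, 7, 9}
|A +̂ A| = 15
(Reference bound: |A +̂ A| ≥ 2|A| - 3 for |A| ≥ 2, with |A| = 7 giving ≥ 11.)

|A +̂ A| = 15


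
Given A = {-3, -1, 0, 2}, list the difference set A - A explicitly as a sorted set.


A - A = {a - a' : a, a' ∈ A}.
Compute a - a' for each ordered pair (a, a'):
a = -3: -3--3=0, -3--1=-2, -3-0=-3, -3-2=-5
a = -1: -1--3=2, -1--1=0, -1-0=-1, -1-2=-3
a = 0: 0--3=3, 0--1=1, 0-0=0, 0-2=-2
a = 2: 2--3=5, 2--1=3, 2-0=2, 2-2=0
Collecting distinct values (and noting 0 appears from a-a):
A - A = {-5, -3, -2, -1, 0, 1, 2, 3, 5}
|A - A| = 9

A - A = {-5, -3, -2, -1, 0, 1, 2, 3, 5}


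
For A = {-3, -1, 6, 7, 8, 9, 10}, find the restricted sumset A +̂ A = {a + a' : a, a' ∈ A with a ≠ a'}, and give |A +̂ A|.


Restricted sumset: A +̂ A = {a + a' : a ∈ A, a' ∈ A, a ≠ a'}.
Equivalently, take A + A and drop any sum 2a that is achievable ONLY as a + a for a ∈ A (i.e. sums representable only with equal summands).
Enumerate pairs (a, a') with a < a' (symmetric, so each unordered pair gives one sum; this covers all a ≠ a'):
  -3 + -1 = -4
  -3 + 6 = 3
  -3 + 7 = 4
  -3 + 8 = 5
  -3 + 9 = 6
  -3 + 10 = 7
  -1 + 6 = 5
  -1 + 7 = 6
  -1 + 8 = 7
  -1 + 9 = 8
  -1 + 10 = 9
  6 + 7 = 13
  6 + 8 = 14
  6 + 9 = 15
  6 + 10 = 16
  7 + 8 = 15
  7 + 9 = 16
  7 + 10 = 17
  8 + 9 = 17
  8 + 10 = 18
  9 + 10 = 19
Collected distinct sums: {-4, 3, 4, 5, 6, 7, 8, 9, 13, 14, 15, 16, 17, 18, 19}
|A +̂ A| = 15
(Reference bound: |A +̂ A| ≥ 2|A| - 3 for |A| ≥ 2, with |A| = 7 giving ≥ 11.)

|A +̂ A| = 15


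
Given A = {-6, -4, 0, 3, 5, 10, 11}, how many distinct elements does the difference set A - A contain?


A - A = {a - a' : a, a' ∈ A}; |A| = 7.
Bounds: 2|A|-1 ≤ |A - A| ≤ |A|² - |A| + 1, i.e. 13 ≤ |A - A| ≤ 43.
Note: 0 ∈ A - A always (from a - a). The set is symmetric: if d ∈ A - A then -d ∈ A - A.
Enumerate nonzero differences d = a - a' with a > a' (then include -d):
Positive differences: {1, 2, 3, 4, 5, 6, 7, 8, 9, 10, 11, 14, 15, 16, 17}
Full difference set: {0} ∪ (positive diffs) ∪ (negative diffs).
|A - A| = 1 + 2·15 = 31 (matches direct enumeration: 31).

|A - A| = 31


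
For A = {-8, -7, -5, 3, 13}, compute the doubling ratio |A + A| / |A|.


|A| = 5.
Compute A + A by enumerating all 25 pairs.
A + A = {-16, -15, -14, -13, -12, -10, -5, -4, -2, 5, 6, 8, 16, 26}, so |A + A| = 14.
K = |A + A| / |A| = 14/5 (already in lowest terms) ≈ 2.8000.
Reference: AP of size 5 gives K = 9/5 ≈ 1.8000; a fully generic set of size 5 gives K ≈ 3.0000.

|A| = 5, |A + A| = 14, K = 14/5.


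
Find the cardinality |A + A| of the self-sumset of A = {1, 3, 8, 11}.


A + A = {a + a' : a, a' ∈ A}; |A| = 4.
General bounds: 2|A| - 1 ≤ |A + A| ≤ |A|(|A|+1)/2, i.e. 7 ≤ |A + A| ≤ 10.
Lower bound 2|A|-1 is attained iff A is an arithmetic progression.
Enumerate sums a + a' for a ≤ a' (symmetric, so this suffices):
a = 1: 1+1=2, 1+3=4, 1+8=9, 1+11=12
a = 3: 3+3=6, 3+8=11, 3+11=14
a = 8: 8+8=16, 8+11=19
a = 11: 11+11=22
Distinct sums: {2, 4, 6, 9, 11, 12, 14, 16, 19, 22}
|A + A| = 10

|A + A| = 10


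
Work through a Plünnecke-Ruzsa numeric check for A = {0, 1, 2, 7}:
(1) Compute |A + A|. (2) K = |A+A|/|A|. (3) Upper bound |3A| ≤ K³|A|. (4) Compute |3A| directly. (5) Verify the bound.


|A| = 4.
Step 1: Compute A + A by enumerating all 16 pairs.
A + A = {0, 1, 2, 3, 4, 7, 8, 9, 14}, so |A + A| = 9.
Step 2: Doubling constant K = |A + A|/|A| = 9/4 = 9/4 ≈ 2.2500.
Step 3: Plünnecke-Ruzsa gives |3A| ≤ K³·|A| = (2.2500)³ · 4 ≈ 45.5625.
Step 4: Compute 3A = A + A + A directly by enumerating all triples (a,b,c) ∈ A³; |3A| = 16.
Step 5: Check 16 ≤ 45.5625? Yes ✓.

K = 9/4, Plünnecke-Ruzsa bound K³|A| ≈ 45.5625, |3A| = 16, inequality holds.


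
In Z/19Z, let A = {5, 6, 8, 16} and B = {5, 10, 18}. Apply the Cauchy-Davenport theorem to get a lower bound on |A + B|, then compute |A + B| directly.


Cauchy-Davenport: |A + B| ≥ min(p, |A| + |B| - 1) for A, B nonempty in Z/pZ.
|A| = 4, |B| = 3, p = 19.
CD lower bound = min(19, 4 + 3 - 1) = min(19, 6) = 6.
Compute A + B mod 19 directly:
a = 5: 5+5=10, 5+10=15, 5+18=4
a = 6: 6+5=11, 6+10=16, 6+18=5
a = 8: 8+5=13, 8+10=18, 8+18=7
a = 16: 16+5=2, 16+10=7, 16+18=15
A + B = {2, 4, 5, 7, 10, 11, 13, 15, 16, 18}, so |A + B| = 10.
Verify: 10 ≥ 6? Yes ✓.

CD lower bound = 6, actual |A + B| = 10.


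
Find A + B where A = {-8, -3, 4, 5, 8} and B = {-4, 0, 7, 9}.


A + B = {a + b : a ∈ A, b ∈ B}.
Enumerate all |A|·|B| = 5·4 = 20 pairs (a, b) and collect distinct sums.
a = -8: -8+-4=-12, -8+0=-8, -8+7=-1, -8+9=1
a = -3: -3+-4=-7, -3+0=-3, -3+7=4, -3+9=6
a = 4: 4+-4=0, 4+0=4, 4+7=11, 4+9=13
a = 5: 5+-4=1, 5+0=5, 5+7=12, 5+9=14
a = 8: 8+-4=4, 8+0=8, 8+7=15, 8+9=17
Collecting distinct sums: A + B = {-12, -8, -7, -3, -1, 0, 1, 4, 5, 6, 8, 11, 12, 13, 14, 15, 17}
|A + B| = 17

A + B = {-12, -8, -7, -3, -1, 0, 1, 4, 5, 6, 8, 11, 12, 13, 14, 15, 17}


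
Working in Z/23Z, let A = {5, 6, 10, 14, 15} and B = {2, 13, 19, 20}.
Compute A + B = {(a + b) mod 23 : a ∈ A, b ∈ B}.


Work in Z/23Z: reduce every sum a + b modulo 23.
Enumerate all 20 pairs:
a = 5: 5+2=7, 5+13=18, 5+19=1, 5+20=2
a = 6: 6+2=8, 6+13=19, 6+19=2, 6+20=3
a = 10: 10+2=12, 10+13=0, 10+19=6, 10+20=7
a = 14: 14+2=16, 14+13=4, 14+19=10, 14+20=11
a = 15: 15+2=17, 15+13=5, 15+19=11, 15+20=12
Distinct residues collected: {0, 1, 2, 3, 4, 5, 6, 7, 8, 10, 11, 12, 16, 17, 18, 19}
|A + B| = 16 (out of 23 total residues).

A + B = {0, 1, 2, 3, 4, 5, 6, 7, 8, 10, 11, 12, 16, 17, 18, 19}


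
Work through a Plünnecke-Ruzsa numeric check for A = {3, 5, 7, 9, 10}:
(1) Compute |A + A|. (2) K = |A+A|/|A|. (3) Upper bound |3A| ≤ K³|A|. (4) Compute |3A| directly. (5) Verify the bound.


|A| = 5.
Step 1: Compute A + A by enumerating all 25 pairs.
A + A = {6, 8, 10, 12, 13, 14, 15, 16, 17, 18, 19, 20}, so |A + A| = 12.
Step 2: Doubling constant K = |A + A|/|A| = 12/5 = 12/5 ≈ 2.4000.
Step 3: Plünnecke-Ruzsa gives |3A| ≤ K³·|A| = (2.4000)³ · 5 ≈ 69.1200.
Step 4: Compute 3A = A + A + A directly by enumerating all triples (a,b,c) ∈ A³; |3A| = 19.
Step 5: Check 19 ≤ 69.1200? Yes ✓.

K = 12/5, Plünnecke-Ruzsa bound K³|A| ≈ 69.1200, |3A| = 19, inequality holds.


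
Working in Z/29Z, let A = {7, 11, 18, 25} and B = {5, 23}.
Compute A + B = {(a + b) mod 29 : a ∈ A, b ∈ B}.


Work in Z/29Z: reduce every sum a + b modulo 29.
Enumerate all 8 pairs:
a = 7: 7+5=12, 7+23=1
a = 11: 11+5=16, 11+23=5
a = 18: 18+5=23, 18+23=12
a = 25: 25+5=1, 25+23=19
Distinct residues collected: {1, 5, 12, 16, 19, 23}
|A + B| = 6 (out of 29 total residues).

A + B = {1, 5, 12, 16, 19, 23}


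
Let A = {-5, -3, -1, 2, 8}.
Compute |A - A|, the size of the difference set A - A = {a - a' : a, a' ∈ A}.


A - A = {a - a' : a, a' ∈ A}; |A| = 5.
Bounds: 2|A|-1 ≤ |A - A| ≤ |A|² - |A| + 1, i.e. 9 ≤ |A - A| ≤ 21.
Note: 0 ∈ A - A always (from a - a). The set is symmetric: if d ∈ A - A then -d ∈ A - A.
Enumerate nonzero differences d = a - a' with a > a' (then include -d):
Positive differences: {2, 3, 4, 5, 6, 7, 9, 11, 13}
Full difference set: {0} ∪ (positive diffs) ∪ (negative diffs).
|A - A| = 1 + 2·9 = 19 (matches direct enumeration: 19).

|A - A| = 19


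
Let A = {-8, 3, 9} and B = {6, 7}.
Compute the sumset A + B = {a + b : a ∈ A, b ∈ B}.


A + B = {a + b : a ∈ A, b ∈ B}.
Enumerate all |A|·|B| = 3·2 = 6 pairs (a, b) and collect distinct sums.
a = -8: -8+6=-2, -8+7=-1
a = 3: 3+6=9, 3+7=10
a = 9: 9+6=15, 9+7=16
Collecting distinct sums: A + B = {-2, -1, 9, 10, 15, 16}
|A + B| = 6

A + B = {-2, -1, 9, 10, 15, 16}


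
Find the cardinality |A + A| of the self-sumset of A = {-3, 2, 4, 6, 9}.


A + A = {a + a' : a, a' ∈ A}; |A| = 5.
General bounds: 2|A| - 1 ≤ |A + A| ≤ |A|(|A|+1)/2, i.e. 9 ≤ |A + A| ≤ 15.
Lower bound 2|A|-1 is attained iff A is an arithmetic progression.
Enumerate sums a + a' for a ≤ a' (symmetric, so this suffices):
a = -3: -3+-3=-6, -3+2=-1, -3+4=1, -3+6=3, -3+9=6
a = 2: 2+2=4, 2+4=6, 2+6=8, 2+9=11
a = 4: 4+4=8, 4+6=10, 4+9=13
a = 6: 6+6=12, 6+9=15
a = 9: 9+9=18
Distinct sums: {-6, -1, 1, 3, 4, 6, 8, 10, 11, 12, 13, 15, 18}
|A + A| = 13

|A + A| = 13


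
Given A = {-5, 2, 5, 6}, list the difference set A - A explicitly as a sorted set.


A - A = {a - a' : a, a' ∈ A}.
Compute a - a' for each ordered pair (a, a'):
a = -5: -5--5=0, -5-2=-7, -5-5=-10, -5-6=-11
a = 2: 2--5=7, 2-2=0, 2-5=-3, 2-6=-4
a = 5: 5--5=10, 5-2=3, 5-5=0, 5-6=-1
a = 6: 6--5=11, 6-2=4, 6-5=1, 6-6=0
Collecting distinct values (and noting 0 appears from a-a):
A - A = {-11, -10, -7, -4, -3, -1, 0, 1, 3, 4, 7, 10, 11}
|A - A| = 13

A - A = {-11, -10, -7, -4, -3, -1, 0, 1, 3, 4, 7, 10, 11}


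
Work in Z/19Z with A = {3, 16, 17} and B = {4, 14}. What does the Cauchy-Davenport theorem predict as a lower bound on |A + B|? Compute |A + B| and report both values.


Cauchy-Davenport: |A + B| ≥ min(p, |A| + |B| - 1) for A, B nonempty in Z/pZ.
|A| = 3, |B| = 2, p = 19.
CD lower bound = min(19, 3 + 2 - 1) = min(19, 4) = 4.
Compute A + B mod 19 directly:
a = 3: 3+4=7, 3+14=17
a = 16: 16+4=1, 16+14=11
a = 17: 17+4=2, 17+14=12
A + B = {1, 2, 7, 11, 12, 17}, so |A + B| = 6.
Verify: 6 ≥ 4? Yes ✓.

CD lower bound = 4, actual |A + B| = 6.


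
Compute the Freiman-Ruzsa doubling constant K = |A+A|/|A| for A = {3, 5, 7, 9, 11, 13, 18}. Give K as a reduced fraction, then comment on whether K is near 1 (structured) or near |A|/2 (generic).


|A| = 7.
Compute A + A by enumerating all 49 pairs.
A + A = {6, 8, 10, 12, 14, 16, 18, 20, 21, 22, 23, 24, 25, 26, 27, 29, 31, 36}, so |A + A| = 18.
K = |A + A| / |A| = 18/7 (already in lowest terms) ≈ 2.5714.
Reference: AP of size 7 gives K = 13/7 ≈ 1.8571; a fully generic set of size 7 gives K ≈ 4.0000.

|A| = 7, |A + A| = 18, K = 18/7.


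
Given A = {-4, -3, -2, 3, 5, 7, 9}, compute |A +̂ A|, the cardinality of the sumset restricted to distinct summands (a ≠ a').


Restricted sumset: A +̂ A = {a + a' : a ∈ A, a' ∈ A, a ≠ a'}.
Equivalently, take A + A and drop any sum 2a that is achievable ONLY as a + a for a ∈ A (i.e. sums representable only with equal summands).
Enumerate pairs (a, a') with a < a' (symmetric, so each unordered pair gives one sum; this covers all a ≠ a'):
  -4 + -3 = -7
  -4 + -2 = -6
  -4 + 3 = -1
  -4 + 5 = 1
  -4 + 7 = 3
  -4 + 9 = 5
  -3 + -2 = -5
  -3 + 3 = 0
  -3 + 5 = 2
  -3 + 7 = 4
  -3 + 9 = 6
  -2 + 3 = 1
  -2 + 5 = 3
  -2 + 7 = 5
  -2 + 9 = 7
  3 + 5 = 8
  3 + 7 = 10
  3 + 9 = 12
  5 + 7 = 12
  5 + 9 = 14
  7 + 9 = 16
Collected distinct sums: {-7, -6, -5, -1, 0, 1, 2, 3, 4, 5, 6, 7, 8, 10, 12, 14, 16}
|A +̂ A| = 17
(Reference bound: |A +̂ A| ≥ 2|A| - 3 for |A| ≥ 2, with |A| = 7 giving ≥ 11.)

|A +̂ A| = 17


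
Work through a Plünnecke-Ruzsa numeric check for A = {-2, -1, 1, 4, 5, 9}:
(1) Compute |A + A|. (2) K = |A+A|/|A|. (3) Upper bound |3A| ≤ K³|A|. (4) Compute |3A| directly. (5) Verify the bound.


|A| = 6.
Step 1: Compute A + A by enumerating all 36 pairs.
A + A = {-4, -3, -2, -1, 0, 2, 3, 4, 5, 6, 7, 8, 9, 10, 13, 14, 18}, so |A + A| = 17.
Step 2: Doubling constant K = |A + A|/|A| = 17/6 = 17/6 ≈ 2.8333.
Step 3: Plünnecke-Ruzsa gives |3A| ≤ K³·|A| = (2.8333)³ · 6 ≈ 136.4722.
Step 4: Compute 3A = A + A + A directly by enumerating all triples (a,b,c) ∈ A³; |3A| = 29.
Step 5: Check 29 ≤ 136.4722? Yes ✓.

K = 17/6, Plünnecke-Ruzsa bound K³|A| ≈ 136.4722, |3A| = 29, inequality holds.


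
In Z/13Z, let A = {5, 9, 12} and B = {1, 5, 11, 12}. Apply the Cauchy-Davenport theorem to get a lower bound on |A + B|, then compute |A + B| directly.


Cauchy-Davenport: |A + B| ≥ min(p, |A| + |B| - 1) for A, B nonempty in Z/pZ.
|A| = 3, |B| = 4, p = 13.
CD lower bound = min(13, 3 + 4 - 1) = min(13, 6) = 6.
Compute A + B mod 13 directly:
a = 5: 5+1=6, 5+5=10, 5+11=3, 5+12=4
a = 9: 9+1=10, 9+5=1, 9+11=7, 9+12=8
a = 12: 12+1=0, 12+5=4, 12+11=10, 12+12=11
A + B = {0, 1, 3, 4, 6, 7, 8, 10, 11}, so |A + B| = 9.
Verify: 9 ≥ 6? Yes ✓.

CD lower bound = 6, actual |A + B| = 9.


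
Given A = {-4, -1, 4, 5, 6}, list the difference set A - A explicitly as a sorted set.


A - A = {a - a' : a, a' ∈ A}.
Compute a - a' for each ordered pair (a, a'):
a = -4: -4--4=0, -4--1=-3, -4-4=-8, -4-5=-9, -4-6=-10
a = -1: -1--4=3, -1--1=0, -1-4=-5, -1-5=-6, -1-6=-7
a = 4: 4--4=8, 4--1=5, 4-4=0, 4-5=-1, 4-6=-2
a = 5: 5--4=9, 5--1=6, 5-4=1, 5-5=0, 5-6=-1
a = 6: 6--4=10, 6--1=7, 6-4=2, 6-5=1, 6-6=0
Collecting distinct values (and noting 0 appears from a-a):
A - A = {-10, -9, -8, -7, -6, -5, -3, -2, -1, 0, 1, 2, 3, 5, 6, 7, 8, 9, 10}
|A - A| = 19

A - A = {-10, -9, -8, -7, -6, -5, -3, -2, -1, 0, 1, 2, 3, 5, 6, 7, 8, 9, 10}


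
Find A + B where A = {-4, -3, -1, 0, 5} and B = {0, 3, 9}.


A + B = {a + b : a ∈ A, b ∈ B}.
Enumerate all |A|·|B| = 5·3 = 15 pairs (a, b) and collect distinct sums.
a = -4: -4+0=-4, -4+3=-1, -4+9=5
a = -3: -3+0=-3, -3+3=0, -3+9=6
a = -1: -1+0=-1, -1+3=2, -1+9=8
a = 0: 0+0=0, 0+3=3, 0+9=9
a = 5: 5+0=5, 5+3=8, 5+9=14
Collecting distinct sums: A + B = {-4, -3, -1, 0, 2, 3, 5, 6, 8, 9, 14}
|A + B| = 11

A + B = {-4, -3, -1, 0, 2, 3, 5, 6, 8, 9, 14}


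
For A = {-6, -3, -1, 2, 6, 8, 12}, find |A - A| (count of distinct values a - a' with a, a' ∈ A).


A - A = {a - a' : a, a' ∈ A}; |A| = 7.
Bounds: 2|A|-1 ≤ |A - A| ≤ |A|² - |A| + 1, i.e. 13 ≤ |A - A| ≤ 43.
Note: 0 ∈ A - A always (from a - a). The set is symmetric: if d ∈ A - A then -d ∈ A - A.
Enumerate nonzero differences d = a - a' with a > a' (then include -d):
Positive differences: {2, 3, 4, 5, 6, 7, 8, 9, 10, 11, 12, 13, 14, 15, 18}
Full difference set: {0} ∪ (positive diffs) ∪ (negative diffs).
|A - A| = 1 + 2·15 = 31 (matches direct enumeration: 31).

|A - A| = 31


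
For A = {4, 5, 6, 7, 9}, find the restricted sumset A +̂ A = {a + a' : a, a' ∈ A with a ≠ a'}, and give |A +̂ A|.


Restricted sumset: A +̂ A = {a + a' : a ∈ A, a' ∈ A, a ≠ a'}.
Equivalently, take A + A and drop any sum 2a that is achievable ONLY as a + a for a ∈ A (i.e. sums representable only with equal summands).
Enumerate pairs (a, a') with a < a' (symmetric, so each unordered pair gives one sum; this covers all a ≠ a'):
  4 + 5 = 9
  4 + 6 = 10
  4 + 7 = 11
  4 + 9 = 13
  5 + 6 = 11
  5 + 7 = 12
  5 + 9 = 14
  6 + 7 = 13
  6 + 9 = 15
  7 + 9 = 16
Collected distinct sums: {9, 10, 11, 12, 13, 14, 15, 16}
|A +̂ A| = 8
(Reference bound: |A +̂ A| ≥ 2|A| - 3 for |A| ≥ 2, with |A| = 5 giving ≥ 7.)

|A +̂ A| = 8


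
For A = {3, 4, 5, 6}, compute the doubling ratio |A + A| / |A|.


|A| = 4.
Compute A + A by enumerating all 16 pairs.
A + A = {6, 7, 8, 9, 10, 11, 12}, so |A + A| = 7.
K = |A + A| / |A| = 7/4 (already in lowest terms) ≈ 1.7500.
Reference: AP of size 4 gives K = 7/4 ≈ 1.7500; a fully generic set of size 4 gives K ≈ 2.5000.

|A| = 4, |A + A| = 7, K = 7/4.


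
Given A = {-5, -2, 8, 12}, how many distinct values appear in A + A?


A + A = {a + a' : a, a' ∈ A}; |A| = 4.
General bounds: 2|A| - 1 ≤ |A + A| ≤ |A|(|A|+1)/2, i.e. 7 ≤ |A + A| ≤ 10.
Lower bound 2|A|-1 is attained iff A is an arithmetic progression.
Enumerate sums a + a' for a ≤ a' (symmetric, so this suffices):
a = -5: -5+-5=-10, -5+-2=-7, -5+8=3, -5+12=7
a = -2: -2+-2=-4, -2+8=6, -2+12=10
a = 8: 8+8=16, 8+12=20
a = 12: 12+12=24
Distinct sums: {-10, -7, -4, 3, 6, 7, 10, 16, 20, 24}
|A + A| = 10

|A + A| = 10


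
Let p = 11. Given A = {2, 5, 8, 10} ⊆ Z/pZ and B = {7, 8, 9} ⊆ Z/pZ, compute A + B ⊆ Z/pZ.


Work in Z/11Z: reduce every sum a + b modulo 11.
Enumerate all 12 pairs:
a = 2: 2+7=9, 2+8=10, 2+9=0
a = 5: 5+7=1, 5+8=2, 5+9=3
a = 8: 8+7=4, 8+8=5, 8+9=6
a = 10: 10+7=6, 10+8=7, 10+9=8
Distinct residues collected: {0, 1, 2, 3, 4, 5, 6, 7, 8, 9, 10}
|A + B| = 11 (out of 11 total residues).

A + B = {0, 1, 2, 3, 4, 5, 6, 7, 8, 9, 10}


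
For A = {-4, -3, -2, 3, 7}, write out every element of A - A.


A - A = {a - a' : a, a' ∈ A}.
Compute a - a' for each ordered pair (a, a'):
a = -4: -4--4=0, -4--3=-1, -4--2=-2, -4-3=-7, -4-7=-11
a = -3: -3--4=1, -3--3=0, -3--2=-1, -3-3=-6, -3-7=-10
a = -2: -2--4=2, -2--3=1, -2--2=0, -2-3=-5, -2-7=-9
a = 3: 3--4=7, 3--3=6, 3--2=5, 3-3=0, 3-7=-4
a = 7: 7--4=11, 7--3=10, 7--2=9, 7-3=4, 7-7=0
Collecting distinct values (and noting 0 appears from a-a):
A - A = {-11, -10, -9, -7, -6, -5, -4, -2, -1, 0, 1, 2, 4, 5, 6, 7, 9, 10, 11}
|A - A| = 19

A - A = {-11, -10, -9, -7, -6, -5, -4, -2, -1, 0, 1, 2, 4, 5, 6, 7, 9, 10, 11}


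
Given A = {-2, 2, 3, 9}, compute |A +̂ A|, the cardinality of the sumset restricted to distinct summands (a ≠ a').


Restricted sumset: A +̂ A = {a + a' : a ∈ A, a' ∈ A, a ≠ a'}.
Equivalently, take A + A and drop any sum 2a that is achievable ONLY as a + a for a ∈ A (i.e. sums representable only with equal summands).
Enumerate pairs (a, a') with a < a' (symmetric, so each unordered pair gives one sum; this covers all a ≠ a'):
  -2 + 2 = 0
  -2 + 3 = 1
  -2 + 9 = 7
  2 + 3 = 5
  2 + 9 = 11
  3 + 9 = 12
Collected distinct sums: {0, 1, 5, 7, 11, 12}
|A +̂ A| = 6
(Reference bound: |A +̂ A| ≥ 2|A| - 3 for |A| ≥ 2, with |A| = 4 giving ≥ 5.)

|A +̂ A| = 6


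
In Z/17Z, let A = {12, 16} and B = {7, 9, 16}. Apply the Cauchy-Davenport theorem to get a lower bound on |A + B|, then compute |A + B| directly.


Cauchy-Davenport: |A + B| ≥ min(p, |A| + |B| - 1) for A, B nonempty in Z/pZ.
|A| = 2, |B| = 3, p = 17.
CD lower bound = min(17, 2 + 3 - 1) = min(17, 4) = 4.
Compute A + B mod 17 directly:
a = 12: 12+7=2, 12+9=4, 12+16=11
a = 16: 16+7=6, 16+9=8, 16+16=15
A + B = {2, 4, 6, 8, 11, 15}, so |A + B| = 6.
Verify: 6 ≥ 4? Yes ✓.

CD lower bound = 4, actual |A + B| = 6.


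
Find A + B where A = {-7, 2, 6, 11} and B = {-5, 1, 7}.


A + B = {a + b : a ∈ A, b ∈ B}.
Enumerate all |A|·|B| = 4·3 = 12 pairs (a, b) and collect distinct sums.
a = -7: -7+-5=-12, -7+1=-6, -7+7=0
a = 2: 2+-5=-3, 2+1=3, 2+7=9
a = 6: 6+-5=1, 6+1=7, 6+7=13
a = 11: 11+-5=6, 11+1=12, 11+7=18
Collecting distinct sums: A + B = {-12, -6, -3, 0, 1, 3, 6, 7, 9, 12, 13, 18}
|A + B| = 12

A + B = {-12, -6, -3, 0, 1, 3, 6, 7, 9, 12, 13, 18}


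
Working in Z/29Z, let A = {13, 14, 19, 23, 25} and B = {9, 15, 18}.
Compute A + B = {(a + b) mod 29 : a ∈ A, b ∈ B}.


Work in Z/29Z: reduce every sum a + b modulo 29.
Enumerate all 15 pairs:
a = 13: 13+9=22, 13+15=28, 13+18=2
a = 14: 14+9=23, 14+15=0, 14+18=3
a = 19: 19+9=28, 19+15=5, 19+18=8
a = 23: 23+9=3, 23+15=9, 23+18=12
a = 25: 25+9=5, 25+15=11, 25+18=14
Distinct residues collected: {0, 2, 3, 5, 8, 9, 11, 12, 14, 22, 23, 28}
|A + B| = 12 (out of 29 total residues).

A + B = {0, 2, 3, 5, 8, 9, 11, 12, 14, 22, 23, 28}


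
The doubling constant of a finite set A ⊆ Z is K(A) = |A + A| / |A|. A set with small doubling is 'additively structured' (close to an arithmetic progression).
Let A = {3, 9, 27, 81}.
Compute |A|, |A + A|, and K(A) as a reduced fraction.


|A| = 4.
Compute A + A by enumerating all 16 pairs.
A + A = {6, 12, 18, 30, 36, 54, 84, 90, 108, 162}, so |A + A| = 10.
K = |A + A| / |A| = 10/4 = 5/2 ≈ 2.5000.
Reference: AP of size 4 gives K = 7/4 ≈ 1.7500; a fully generic set of size 4 gives K ≈ 2.5000.

|A| = 4, |A + A| = 10, K = 10/4 = 5/2.


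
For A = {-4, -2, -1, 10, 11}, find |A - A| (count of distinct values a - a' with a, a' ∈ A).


A - A = {a - a' : a, a' ∈ A}; |A| = 5.
Bounds: 2|A|-1 ≤ |A - A| ≤ |A|² - |A| + 1, i.e. 9 ≤ |A - A| ≤ 21.
Note: 0 ∈ A - A always (from a - a). The set is symmetric: if d ∈ A - A then -d ∈ A - A.
Enumerate nonzero differences d = a - a' with a > a' (then include -d):
Positive differences: {1, 2, 3, 11, 12, 13, 14, 15}
Full difference set: {0} ∪ (positive diffs) ∪ (negative diffs).
|A - A| = 1 + 2·8 = 17 (matches direct enumeration: 17).

|A - A| = 17


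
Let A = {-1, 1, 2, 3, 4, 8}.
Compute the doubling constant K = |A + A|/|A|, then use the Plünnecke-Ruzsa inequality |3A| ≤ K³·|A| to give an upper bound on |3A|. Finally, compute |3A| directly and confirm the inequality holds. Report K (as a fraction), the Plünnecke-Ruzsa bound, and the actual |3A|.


|A| = 6.
Step 1: Compute A + A by enumerating all 36 pairs.
A + A = {-2, 0, 1, 2, 3, 4, 5, 6, 7, 8, 9, 10, 11, 12, 16}, so |A + A| = 15.
Step 2: Doubling constant K = |A + A|/|A| = 15/6 = 15/6 ≈ 2.5000.
Step 3: Plünnecke-Ruzsa gives |3A| ≤ K³·|A| = (2.5000)³ · 6 ≈ 93.7500.
Step 4: Compute 3A = A + A + A directly by enumerating all triples (a,b,c) ∈ A³; |3A| = 24.
Step 5: Check 24 ≤ 93.7500? Yes ✓.

K = 15/6, Plünnecke-Ruzsa bound K³|A| ≈ 93.7500, |3A| = 24, inequality holds.


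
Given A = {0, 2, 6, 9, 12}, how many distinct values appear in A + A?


A + A = {a + a' : a, a' ∈ A}; |A| = 5.
General bounds: 2|A| - 1 ≤ |A + A| ≤ |A|(|A|+1)/2, i.e. 9 ≤ |A + A| ≤ 15.
Lower bound 2|A|-1 is attained iff A is an arithmetic progression.
Enumerate sums a + a' for a ≤ a' (symmetric, so this suffices):
a = 0: 0+0=0, 0+2=2, 0+6=6, 0+9=9, 0+12=12
a = 2: 2+2=4, 2+6=8, 2+9=11, 2+12=14
a = 6: 6+6=12, 6+9=15, 6+12=18
a = 9: 9+9=18, 9+12=21
a = 12: 12+12=24
Distinct sums: {0, 2, 4, 6, 8, 9, 11, 12, 14, 15, 18, 21, 24}
|A + A| = 13

|A + A| = 13


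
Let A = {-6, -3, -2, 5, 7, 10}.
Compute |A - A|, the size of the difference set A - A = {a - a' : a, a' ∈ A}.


A - A = {a - a' : a, a' ∈ A}; |A| = 6.
Bounds: 2|A|-1 ≤ |A - A| ≤ |A|² - |A| + 1, i.e. 11 ≤ |A - A| ≤ 31.
Note: 0 ∈ A - A always (from a - a). The set is symmetric: if d ∈ A - A then -d ∈ A - A.
Enumerate nonzero differences d = a - a' with a > a' (then include -d):
Positive differences: {1, 2, 3, 4, 5, 7, 8, 9, 10, 11, 12, 13, 16}
Full difference set: {0} ∪ (positive diffs) ∪ (negative diffs).
|A - A| = 1 + 2·13 = 27 (matches direct enumeration: 27).

|A - A| = 27


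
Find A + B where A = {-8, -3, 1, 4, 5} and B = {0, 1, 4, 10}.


A + B = {a + b : a ∈ A, b ∈ B}.
Enumerate all |A|·|B| = 5·4 = 20 pairs (a, b) and collect distinct sums.
a = -8: -8+0=-8, -8+1=-7, -8+4=-4, -8+10=2
a = -3: -3+0=-3, -3+1=-2, -3+4=1, -3+10=7
a = 1: 1+0=1, 1+1=2, 1+4=5, 1+10=11
a = 4: 4+0=4, 4+1=5, 4+4=8, 4+10=14
a = 5: 5+0=5, 5+1=6, 5+4=9, 5+10=15
Collecting distinct sums: A + B = {-8, -7, -4, -3, -2, 1, 2, 4, 5, 6, 7, 8, 9, 11, 14, 15}
|A + B| = 16

A + B = {-8, -7, -4, -3, -2, 1, 2, 4, 5, 6, 7, 8, 9, 11, 14, 15}


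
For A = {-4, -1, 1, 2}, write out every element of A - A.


A - A = {a - a' : a, a' ∈ A}.
Compute a - a' for each ordered pair (a, a'):
a = -4: -4--4=0, -4--1=-3, -4-1=-5, -4-2=-6
a = -1: -1--4=3, -1--1=0, -1-1=-2, -1-2=-3
a = 1: 1--4=5, 1--1=2, 1-1=0, 1-2=-1
a = 2: 2--4=6, 2--1=3, 2-1=1, 2-2=0
Collecting distinct values (and noting 0 appears from a-a):
A - A = {-6, -5, -3, -2, -1, 0, 1, 2, 3, 5, 6}
|A - A| = 11

A - A = {-6, -5, -3, -2, -1, 0, 1, 2, 3, 5, 6}


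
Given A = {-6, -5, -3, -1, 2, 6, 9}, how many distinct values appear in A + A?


A + A = {a + a' : a, a' ∈ A}; |A| = 7.
General bounds: 2|A| - 1 ≤ |A + A| ≤ |A|(|A|+1)/2, i.e. 13 ≤ |A + A| ≤ 28.
Lower bound 2|A|-1 is attained iff A is an arithmetic progression.
Enumerate sums a + a' for a ≤ a' (symmetric, so this suffices):
a = -6: -6+-6=-12, -6+-5=-11, -6+-3=-9, -6+-1=-7, -6+2=-4, -6+6=0, -6+9=3
a = -5: -5+-5=-10, -5+-3=-8, -5+-1=-6, -5+2=-3, -5+6=1, -5+9=4
a = -3: -3+-3=-6, -3+-1=-4, -3+2=-1, -3+6=3, -3+9=6
a = -1: -1+-1=-2, -1+2=1, -1+6=5, -1+9=8
a = 2: 2+2=4, 2+6=8, 2+9=11
a = 6: 6+6=12, 6+9=15
a = 9: 9+9=18
Distinct sums: {-12, -11, -10, -9, -8, -7, -6, -4, -3, -2, -1, 0, 1, 3, 4, 5, 6, 8, 11, 12, 15, 18}
|A + A| = 22

|A + A| = 22


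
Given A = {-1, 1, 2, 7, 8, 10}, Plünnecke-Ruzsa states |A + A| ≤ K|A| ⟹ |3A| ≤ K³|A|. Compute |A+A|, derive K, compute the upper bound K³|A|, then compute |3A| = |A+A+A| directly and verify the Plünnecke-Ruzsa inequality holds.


|A| = 6.
Step 1: Compute A + A by enumerating all 36 pairs.
A + A = {-2, 0, 1, 2, 3, 4, 6, 7, 8, 9, 10, 11, 12, 14, 15, 16, 17, 18, 20}, so |A + A| = 19.
Step 2: Doubling constant K = |A + A|/|A| = 19/6 = 19/6 ≈ 3.1667.
Step 3: Plünnecke-Ruzsa gives |3A| ≤ K³·|A| = (3.1667)³ · 6 ≈ 190.5278.
Step 4: Compute 3A = A + A + A directly by enumerating all triples (a,b,c) ∈ A³; |3A| = 32.
Step 5: Check 32 ≤ 190.5278? Yes ✓.

K = 19/6, Plünnecke-Ruzsa bound K³|A| ≈ 190.5278, |3A| = 32, inequality holds.


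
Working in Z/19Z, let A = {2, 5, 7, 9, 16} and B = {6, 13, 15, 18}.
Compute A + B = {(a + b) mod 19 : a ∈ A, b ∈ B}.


Work in Z/19Z: reduce every sum a + b modulo 19.
Enumerate all 20 pairs:
a = 2: 2+6=8, 2+13=15, 2+15=17, 2+18=1
a = 5: 5+6=11, 5+13=18, 5+15=1, 5+18=4
a = 7: 7+6=13, 7+13=1, 7+15=3, 7+18=6
a = 9: 9+6=15, 9+13=3, 9+15=5, 9+18=8
a = 16: 16+6=3, 16+13=10, 16+15=12, 16+18=15
Distinct residues collected: {1, 3, 4, 5, 6, 8, 10, 11, 12, 13, 15, 17, 18}
|A + B| = 13 (out of 19 total residues).

A + B = {1, 3, 4, 5, 6, 8, 10, 11, 12, 13, 15, 17, 18}


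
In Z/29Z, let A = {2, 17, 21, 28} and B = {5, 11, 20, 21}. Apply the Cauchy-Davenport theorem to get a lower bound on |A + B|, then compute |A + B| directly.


Cauchy-Davenport: |A + B| ≥ min(p, |A| + |B| - 1) for A, B nonempty in Z/pZ.
|A| = 4, |B| = 4, p = 29.
CD lower bound = min(29, 4 + 4 - 1) = min(29, 7) = 7.
Compute A + B mod 29 directly:
a = 2: 2+5=7, 2+11=13, 2+20=22, 2+21=23
a = 17: 17+5=22, 17+11=28, 17+20=8, 17+21=9
a = 21: 21+5=26, 21+11=3, 21+20=12, 21+21=13
a = 28: 28+5=4, 28+11=10, 28+20=19, 28+21=20
A + B = {3, 4, 7, 8, 9, 10, 12, 13, 19, 20, 22, 23, 26, 28}, so |A + B| = 14.
Verify: 14 ≥ 7? Yes ✓.

CD lower bound = 7, actual |A + B| = 14.


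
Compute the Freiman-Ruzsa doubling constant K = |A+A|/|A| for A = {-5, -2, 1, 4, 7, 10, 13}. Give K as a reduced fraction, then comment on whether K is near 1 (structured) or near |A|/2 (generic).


|A| = 7.
Compute A + A by enumerating all 49 pairs.
A + A = {-10, -7, -4, -1, 2, 5, 8, 11, 14, 17, 20, 23, 26}, so |A + A| = 13.
K = |A + A| / |A| = 13/7 (already in lowest terms) ≈ 1.8571.
Reference: AP of size 7 gives K = 13/7 ≈ 1.8571; a fully generic set of size 7 gives K ≈ 4.0000.

|A| = 7, |A + A| = 13, K = 13/7.


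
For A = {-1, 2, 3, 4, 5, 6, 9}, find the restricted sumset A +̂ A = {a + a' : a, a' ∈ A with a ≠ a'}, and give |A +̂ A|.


Restricted sumset: A +̂ A = {a + a' : a ∈ A, a' ∈ A, a ≠ a'}.
Equivalently, take A + A and drop any sum 2a that is achievable ONLY as a + a for a ∈ A (i.e. sums representable only with equal summands).
Enumerate pairs (a, a') with a < a' (symmetric, so each unordered pair gives one sum; this covers all a ≠ a'):
  -1 + 2 = 1
  -1 + 3 = 2
  -1 + 4 = 3
  -1 + 5 = 4
  -1 + 6 = 5
  -1 + 9 = 8
  2 + 3 = 5
  2 + 4 = 6
  2 + 5 = 7
  2 + 6 = 8
  2 + 9 = 11
  3 + 4 = 7
  3 + 5 = 8
  3 + 6 = 9
  3 + 9 = 12
  4 + 5 = 9
  4 + 6 = 10
  4 + 9 = 13
  5 + 6 = 11
  5 + 9 = 14
  6 + 9 = 15
Collected distinct sums: {1, 2, 3, 4, 5, 6, 7, 8, 9, 10, 11, 12, 13, 14, 15}
|A +̂ A| = 15
(Reference bound: |A +̂ A| ≥ 2|A| - 3 for |A| ≥ 2, with |A| = 7 giving ≥ 11.)

|A +̂ A| = 15


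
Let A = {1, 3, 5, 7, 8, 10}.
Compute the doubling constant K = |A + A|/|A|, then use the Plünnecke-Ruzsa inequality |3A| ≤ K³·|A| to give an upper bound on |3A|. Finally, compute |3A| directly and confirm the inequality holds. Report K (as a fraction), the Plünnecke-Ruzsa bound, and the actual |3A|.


|A| = 6.
Step 1: Compute A + A by enumerating all 36 pairs.
A + A = {2, 4, 6, 8, 9, 10, 11, 12, 13, 14, 15, 16, 17, 18, 20}, so |A + A| = 15.
Step 2: Doubling constant K = |A + A|/|A| = 15/6 = 15/6 ≈ 2.5000.
Step 3: Plünnecke-Ruzsa gives |3A| ≤ K³·|A| = (2.5000)³ · 6 ≈ 93.7500.
Step 4: Compute 3A = A + A + A directly by enumerating all triples (a,b,c) ∈ A³; |3A| = 24.
Step 5: Check 24 ≤ 93.7500? Yes ✓.

K = 15/6, Plünnecke-Ruzsa bound K³|A| ≈ 93.7500, |3A| = 24, inequality holds.


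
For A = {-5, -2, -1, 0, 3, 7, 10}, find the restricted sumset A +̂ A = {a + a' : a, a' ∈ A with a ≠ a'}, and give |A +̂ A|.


Restricted sumset: A +̂ A = {a + a' : a ∈ A, a' ∈ A, a ≠ a'}.
Equivalently, take A + A and drop any sum 2a that is achievable ONLY as a + a for a ∈ A (i.e. sums representable only with equal summands).
Enumerate pairs (a, a') with a < a' (symmetric, so each unordered pair gives one sum; this covers all a ≠ a'):
  -5 + -2 = -7
  -5 + -1 = -6
  -5 + 0 = -5
  -5 + 3 = -2
  -5 + 7 = 2
  -5 + 10 = 5
  -2 + -1 = -3
  -2 + 0 = -2
  -2 + 3 = 1
  -2 + 7 = 5
  -2 + 10 = 8
  -1 + 0 = -1
  -1 + 3 = 2
  -1 + 7 = 6
  -1 + 10 = 9
  0 + 3 = 3
  0 + 7 = 7
  0 + 10 = 10
  3 + 7 = 10
  3 + 10 = 13
  7 + 10 = 17
Collected distinct sums: {-7, -6, -5, -3, -2, -1, 1, 2, 3, 5, 6, 7, 8, 9, 10, 13, 17}
|A +̂ A| = 17
(Reference bound: |A +̂ A| ≥ 2|A| - 3 for |A| ≥ 2, with |A| = 7 giving ≥ 11.)

|A +̂ A| = 17


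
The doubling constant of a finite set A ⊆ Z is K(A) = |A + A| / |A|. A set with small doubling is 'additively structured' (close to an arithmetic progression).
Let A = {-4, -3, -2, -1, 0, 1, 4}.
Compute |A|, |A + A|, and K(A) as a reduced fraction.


|A| = 7.
Compute A + A by enumerating all 49 pairs.
A + A = {-8, -7, -6, -5, -4, -3, -2, -1, 0, 1, 2, 3, 4, 5, 8}, so |A + A| = 15.
K = |A + A| / |A| = 15/7 (already in lowest terms) ≈ 2.1429.
Reference: AP of size 7 gives K = 13/7 ≈ 1.8571; a fully generic set of size 7 gives K ≈ 4.0000.

|A| = 7, |A + A| = 15, K = 15/7.


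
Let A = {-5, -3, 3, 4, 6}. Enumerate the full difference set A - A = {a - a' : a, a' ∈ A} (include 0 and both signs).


A - A = {a - a' : a, a' ∈ A}.
Compute a - a' for each ordered pair (a, a'):
a = -5: -5--5=0, -5--3=-2, -5-3=-8, -5-4=-9, -5-6=-11
a = -3: -3--5=2, -3--3=0, -3-3=-6, -3-4=-7, -3-6=-9
a = 3: 3--5=8, 3--3=6, 3-3=0, 3-4=-1, 3-6=-3
a = 4: 4--5=9, 4--3=7, 4-3=1, 4-4=0, 4-6=-2
a = 6: 6--5=11, 6--3=9, 6-3=3, 6-4=2, 6-6=0
Collecting distinct values (and noting 0 appears from a-a):
A - A = {-11, -9, -8, -7, -6, -3, -2, -1, 0, 1, 2, 3, 6, 7, 8, 9, 11}
|A - A| = 17

A - A = {-11, -9, -8, -7, -6, -3, -2, -1, 0, 1, 2, 3, 6, 7, 8, 9, 11}


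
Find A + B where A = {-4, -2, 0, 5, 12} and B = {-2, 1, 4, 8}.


A + B = {a + b : a ∈ A, b ∈ B}.
Enumerate all |A|·|B| = 5·4 = 20 pairs (a, b) and collect distinct sums.
a = -4: -4+-2=-6, -4+1=-3, -4+4=0, -4+8=4
a = -2: -2+-2=-4, -2+1=-1, -2+4=2, -2+8=6
a = 0: 0+-2=-2, 0+1=1, 0+4=4, 0+8=8
a = 5: 5+-2=3, 5+1=6, 5+4=9, 5+8=13
a = 12: 12+-2=10, 12+1=13, 12+4=16, 12+8=20
Collecting distinct sums: A + B = {-6, -4, -3, -2, -1, 0, 1, 2, 3, 4, 6, 8, 9, 10, 13, 16, 20}
|A + B| = 17

A + B = {-6, -4, -3, -2, -1, 0, 1, 2, 3, 4, 6, 8, 9, 10, 13, 16, 20}


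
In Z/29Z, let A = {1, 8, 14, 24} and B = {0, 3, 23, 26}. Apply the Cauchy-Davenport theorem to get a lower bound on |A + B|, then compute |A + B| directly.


Cauchy-Davenport: |A + B| ≥ min(p, |A| + |B| - 1) for A, B nonempty in Z/pZ.
|A| = 4, |B| = 4, p = 29.
CD lower bound = min(29, 4 + 4 - 1) = min(29, 7) = 7.
Compute A + B mod 29 directly:
a = 1: 1+0=1, 1+3=4, 1+23=24, 1+26=27
a = 8: 8+0=8, 8+3=11, 8+23=2, 8+26=5
a = 14: 14+0=14, 14+3=17, 14+23=8, 14+26=11
a = 24: 24+0=24, 24+3=27, 24+23=18, 24+26=21
A + B = {1, 2, 4, 5, 8, 11, 14, 17, 18, 21, 24, 27}, so |A + B| = 12.
Verify: 12 ≥ 7? Yes ✓.

CD lower bound = 7, actual |A + B| = 12.


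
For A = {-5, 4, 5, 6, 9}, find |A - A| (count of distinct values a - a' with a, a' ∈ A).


A - A = {a - a' : a, a' ∈ A}; |A| = 5.
Bounds: 2|A|-1 ≤ |A - A| ≤ |A|² - |A| + 1, i.e. 9 ≤ |A - A| ≤ 21.
Note: 0 ∈ A - A always (from a - a). The set is symmetric: if d ∈ A - A then -d ∈ A - A.
Enumerate nonzero differences d = a - a' with a > a' (then include -d):
Positive differences: {1, 2, 3, 4, 5, 9, 10, 11, 14}
Full difference set: {0} ∪ (positive diffs) ∪ (negative diffs).
|A - A| = 1 + 2·9 = 19 (matches direct enumeration: 19).

|A - A| = 19


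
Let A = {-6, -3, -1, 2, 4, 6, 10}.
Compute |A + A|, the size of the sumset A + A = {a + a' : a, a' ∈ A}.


A + A = {a + a' : a, a' ∈ A}; |A| = 7.
General bounds: 2|A| - 1 ≤ |A + A| ≤ |A|(|A|+1)/2, i.e. 13 ≤ |A + A| ≤ 28.
Lower bound 2|A|-1 is attained iff A is an arithmetic progression.
Enumerate sums a + a' for a ≤ a' (symmetric, so this suffices):
a = -6: -6+-6=-12, -6+-3=-9, -6+-1=-7, -6+2=-4, -6+4=-2, -6+6=0, -6+10=4
a = -3: -3+-3=-6, -3+-1=-4, -3+2=-1, -3+4=1, -3+6=3, -3+10=7
a = -1: -1+-1=-2, -1+2=1, -1+4=3, -1+6=5, -1+10=9
a = 2: 2+2=4, 2+4=6, 2+6=8, 2+10=12
a = 4: 4+4=8, 4+6=10, 4+10=14
a = 6: 6+6=12, 6+10=16
a = 10: 10+10=20
Distinct sums: {-12, -9, -7, -6, -4, -2, -1, 0, 1, 3, 4, 5, 6, 7, 8, 9, 10, 12, 14, 16, 20}
|A + A| = 21

|A + A| = 21


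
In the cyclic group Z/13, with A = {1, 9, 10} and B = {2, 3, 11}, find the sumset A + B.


Work in Z/13Z: reduce every sum a + b modulo 13.
Enumerate all 9 pairs:
a = 1: 1+2=3, 1+3=4, 1+11=12
a = 9: 9+2=11, 9+3=12, 9+11=7
a = 10: 10+2=12, 10+3=0, 10+11=8
Distinct residues collected: {0, 3, 4, 7, 8, 11, 12}
|A + B| = 7 (out of 13 total residues).

A + B = {0, 3, 4, 7, 8, 11, 12}


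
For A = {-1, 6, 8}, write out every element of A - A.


A - A = {a - a' : a, a' ∈ A}.
Compute a - a' for each ordered pair (a, a'):
a = -1: -1--1=0, -1-6=-7, -1-8=-9
a = 6: 6--1=7, 6-6=0, 6-8=-2
a = 8: 8--1=9, 8-6=2, 8-8=0
Collecting distinct values (and noting 0 appears from a-a):
A - A = {-9, -7, -2, 0, 2, 7, 9}
|A - A| = 7

A - A = {-9, -7, -2, 0, 2, 7, 9}


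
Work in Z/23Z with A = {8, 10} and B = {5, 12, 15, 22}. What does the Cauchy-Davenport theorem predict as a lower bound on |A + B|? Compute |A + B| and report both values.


Cauchy-Davenport: |A + B| ≥ min(p, |A| + |B| - 1) for A, B nonempty in Z/pZ.
|A| = 2, |B| = 4, p = 23.
CD lower bound = min(23, 2 + 4 - 1) = min(23, 5) = 5.
Compute A + B mod 23 directly:
a = 8: 8+5=13, 8+12=20, 8+15=0, 8+22=7
a = 10: 10+5=15, 10+12=22, 10+15=2, 10+22=9
A + B = {0, 2, 7, 9, 13, 15, 20, 22}, so |A + B| = 8.
Verify: 8 ≥ 5? Yes ✓.

CD lower bound = 5, actual |A + B| = 8.


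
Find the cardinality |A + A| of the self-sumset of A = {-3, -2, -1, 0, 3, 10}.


A + A = {a + a' : a, a' ∈ A}; |A| = 6.
General bounds: 2|A| - 1 ≤ |A + A| ≤ |A|(|A|+1)/2, i.e. 11 ≤ |A + A| ≤ 21.
Lower bound 2|A|-1 is attained iff A is an arithmetic progression.
Enumerate sums a + a' for a ≤ a' (symmetric, so this suffices):
a = -3: -3+-3=-6, -3+-2=-5, -3+-1=-4, -3+0=-3, -3+3=0, -3+10=7
a = -2: -2+-2=-4, -2+-1=-3, -2+0=-2, -2+3=1, -2+10=8
a = -1: -1+-1=-2, -1+0=-1, -1+3=2, -1+10=9
a = 0: 0+0=0, 0+3=3, 0+10=10
a = 3: 3+3=6, 3+10=13
a = 10: 10+10=20
Distinct sums: {-6, -5, -4, -3, -2, -1, 0, 1, 2, 3, 6, 7, 8, 9, 10, 13, 20}
|A + A| = 17

|A + A| = 17


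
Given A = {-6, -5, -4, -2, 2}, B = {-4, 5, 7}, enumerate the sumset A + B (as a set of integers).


A + B = {a + b : a ∈ A, b ∈ B}.
Enumerate all |A|·|B| = 5·3 = 15 pairs (a, b) and collect distinct sums.
a = -6: -6+-4=-10, -6+5=-1, -6+7=1
a = -5: -5+-4=-9, -5+5=0, -5+7=2
a = -4: -4+-4=-8, -4+5=1, -4+7=3
a = -2: -2+-4=-6, -2+5=3, -2+7=5
a = 2: 2+-4=-2, 2+5=7, 2+7=9
Collecting distinct sums: A + B = {-10, -9, -8, -6, -2, -1, 0, 1, 2, 3, 5, 7, 9}
|A + B| = 13

A + B = {-10, -9, -8, -6, -2, -1, 0, 1, 2, 3, 5, 7, 9}


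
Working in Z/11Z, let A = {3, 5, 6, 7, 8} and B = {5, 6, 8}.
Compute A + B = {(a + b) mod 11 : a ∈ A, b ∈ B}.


Work in Z/11Z: reduce every sum a + b modulo 11.
Enumerate all 15 pairs:
a = 3: 3+5=8, 3+6=9, 3+8=0
a = 5: 5+5=10, 5+6=0, 5+8=2
a = 6: 6+5=0, 6+6=1, 6+8=3
a = 7: 7+5=1, 7+6=2, 7+8=4
a = 8: 8+5=2, 8+6=3, 8+8=5
Distinct residues collected: {0, 1, 2, 3, 4, 5, 8, 9, 10}
|A + B| = 9 (out of 11 total residues).

A + B = {0, 1, 2, 3, 4, 5, 8, 9, 10}


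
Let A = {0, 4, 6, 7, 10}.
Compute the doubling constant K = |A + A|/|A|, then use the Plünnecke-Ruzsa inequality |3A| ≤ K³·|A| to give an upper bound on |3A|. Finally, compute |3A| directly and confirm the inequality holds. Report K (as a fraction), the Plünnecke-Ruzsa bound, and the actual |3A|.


|A| = 5.
Step 1: Compute A + A by enumerating all 25 pairs.
A + A = {0, 4, 6, 7, 8, 10, 11, 12, 13, 14, 16, 17, 20}, so |A + A| = 13.
Step 2: Doubling constant K = |A + A|/|A| = 13/5 = 13/5 ≈ 2.6000.
Step 3: Plünnecke-Ruzsa gives |3A| ≤ K³·|A| = (2.6000)³ · 5 ≈ 87.8800.
Step 4: Compute 3A = A + A + A directly by enumerating all triples (a,b,c) ∈ A³; |3A| = 23.
Step 5: Check 23 ≤ 87.8800? Yes ✓.

K = 13/5, Plünnecke-Ruzsa bound K³|A| ≈ 87.8800, |3A| = 23, inequality holds.


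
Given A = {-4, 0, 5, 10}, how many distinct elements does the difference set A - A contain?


A - A = {a - a' : a, a' ∈ A}; |A| = 4.
Bounds: 2|A|-1 ≤ |A - A| ≤ |A|² - |A| + 1, i.e. 7 ≤ |A - A| ≤ 13.
Note: 0 ∈ A - A always (from a - a). The set is symmetric: if d ∈ A - A then -d ∈ A - A.
Enumerate nonzero differences d = a - a' with a > a' (then include -d):
Positive differences: {4, 5, 9, 10, 14}
Full difference set: {0} ∪ (positive diffs) ∪ (negative diffs).
|A - A| = 1 + 2·5 = 11 (matches direct enumeration: 11).

|A - A| = 11


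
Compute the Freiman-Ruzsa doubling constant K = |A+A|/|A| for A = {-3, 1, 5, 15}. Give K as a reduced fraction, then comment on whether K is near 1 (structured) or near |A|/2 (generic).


|A| = 4.
Compute A + A by enumerating all 16 pairs.
A + A = {-6, -2, 2, 6, 10, 12, 16, 20, 30}, so |A + A| = 9.
K = |A + A| / |A| = 9/4 (already in lowest terms) ≈ 2.2500.
Reference: AP of size 4 gives K = 7/4 ≈ 1.7500; a fully generic set of size 4 gives K ≈ 2.5000.

|A| = 4, |A + A| = 9, K = 9/4.


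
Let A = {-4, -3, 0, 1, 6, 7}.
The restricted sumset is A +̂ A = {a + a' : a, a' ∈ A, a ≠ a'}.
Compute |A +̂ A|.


Restricted sumset: A +̂ A = {a + a' : a ∈ A, a' ∈ A, a ≠ a'}.
Equivalently, take A + A and drop any sum 2a that is achievable ONLY as a + a for a ∈ A (i.e. sums representable only with equal summands).
Enumerate pairs (a, a') with a < a' (symmetric, so each unordered pair gives one sum; this covers all a ≠ a'):
  -4 + -3 = -7
  -4 + 0 = -4
  -4 + 1 = -3
  -4 + 6 = 2
  -4 + 7 = 3
  -3 + 0 = -3
  -3 + 1 = -2
  -3 + 6 = 3
  -3 + 7 = 4
  0 + 1 = 1
  0 + 6 = 6
  0 + 7 = 7
  1 + 6 = 7
  1 + 7 = 8
  6 + 7 = 13
Collected distinct sums: {-7, -4, -3, -2, 1, 2, 3, 4, 6, 7, 8, 13}
|A +̂ A| = 12
(Reference bound: |A +̂ A| ≥ 2|A| - 3 for |A| ≥ 2, with |A| = 6 giving ≥ 9.)

|A +̂ A| = 12
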